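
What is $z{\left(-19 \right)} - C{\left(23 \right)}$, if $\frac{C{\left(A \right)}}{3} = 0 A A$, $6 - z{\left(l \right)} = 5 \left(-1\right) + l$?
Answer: $30$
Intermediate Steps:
$z{\left(l \right)} = 11 - l$ ($z{\left(l \right)} = 6 - \left(5 \left(-1\right) + l\right) = 6 - \left(-5 + l\right) = 11 - l$)
$C{\left(A \right)} = 0$ ($C{\left(A \right)} = 3 \cdot 0 A A = 3 \cdot 0 A = 3 \cdot 0 = 0$)
$z{\left(-19 \right)} - C{\left(23 \right)} = \left(11 - -19\right) - 0 = \left(11 + 19\right) + 0 = 30 + 0 = 30$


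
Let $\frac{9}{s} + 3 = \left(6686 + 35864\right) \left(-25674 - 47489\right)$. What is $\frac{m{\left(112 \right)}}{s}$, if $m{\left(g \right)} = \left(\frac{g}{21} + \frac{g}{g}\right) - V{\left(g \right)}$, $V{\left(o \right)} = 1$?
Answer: $- \frac{49809370448}{27} \approx -1.8448 \cdot 10^{9}$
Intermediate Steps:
$s = - \frac{9}{3113085653}$ ($s = \frac{9}{-3 + \left(6686 + 35864\right) \left(-25674 - 47489\right)} = \frac{9}{-3 + 42550 \left(-73163\right)} = \frac{9}{-3 - 3113085650} = \frac{9}{-3113085653} = 9 \left(- \frac{1}{3113085653}\right) = - \frac{9}{3113085653} \approx -2.891 \cdot 10^{-9}$)
$m{\left(g \right)} = \frac{g}{21}$ ($m{\left(g \right)} = \left(\frac{g}{21} + \frac{g}{g}\right) - 1 = \left(g \frac{1}{21} + 1\right) - 1 = \left(\frac{g}{21} + 1\right) - 1 = \left(1 + \frac{g}{21}\right) - 1 = \frac{g}{21}$)
$\frac{m{\left(112 \right)}}{s} = \frac{\frac{1}{21} \cdot 112}{- \frac{9}{3113085653}} = \frac{16}{3} \left(- \frac{3113085653}{9}\right) = - \frac{49809370448}{27}$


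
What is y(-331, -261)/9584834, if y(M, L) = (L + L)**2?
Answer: 136242/4792417 ≈ 0.028429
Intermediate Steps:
y(M, L) = 4*L**2 (y(M, L) = (2*L)**2 = 4*L**2)
y(-331, -261)/9584834 = (4*(-261)**2)/9584834 = (4*68121)*(1/9584834) = 272484*(1/9584834) = 136242/4792417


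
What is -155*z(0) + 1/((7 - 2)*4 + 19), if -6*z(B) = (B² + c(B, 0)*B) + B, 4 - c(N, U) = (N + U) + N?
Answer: 1/39 ≈ 0.025641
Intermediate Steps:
c(N, U) = 4 - U - 2*N (c(N, U) = 4 - ((N + U) + N) = 4 - (U + 2*N) = 4 + (-U - 2*N) = 4 - U - 2*N)
z(B) = -B/6 - B²/6 - B*(4 - 2*B)/6 (z(B) = -((B² + (4 - 1*0 - 2*B)*B) + B)/6 = -((B² + (4 + 0 - 2*B)*B) + B)/6 = -((B² + (4 - 2*B)*B) + B)/6 = -((B² + B*(4 - 2*B)) + B)/6 = -(B + B² + B*(4 - 2*B))/6 = -B/6 - B²/6 - B*(4 - 2*B)/6)
-155*z(0) + 1/((7 - 2)*4 + 19) = -155*0*(-5 + 0)/6 + 1/((7 - 2)*4 + 19) = -155*0*(-5)/6 + 1/(5*4 + 19) = -155*0 + 1/(20 + 19) = 0 + 1/39 = 1/39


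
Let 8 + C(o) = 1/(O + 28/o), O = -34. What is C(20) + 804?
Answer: 129743/163 ≈ 795.97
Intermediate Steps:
C(o) = -8 + 1/(-34 + 28/o)
C(20) + 804 = 7*(32 - 39*20)/(2*(-14 + 17*20)) + 804 = 7*(32 - 780)/(2*(-14 + 340)) + 804 = (7/2)*(-748)/326 + 804 = (7/2)*(1/326)*(-748) + 804 = -1309/163 + 804 = 129743/163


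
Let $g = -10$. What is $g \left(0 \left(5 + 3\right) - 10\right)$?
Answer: $100$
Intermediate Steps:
$g \left(0 \left(5 + 3\right) - 10\right) = - 10 \left(0 \left(5 + 3\right) - 10\right) = - 10 \left(0 \cdot 8 - 10\right) = - 10 \left(0 - 10\right) = \left(-10\right) \left(-10\right) = 100$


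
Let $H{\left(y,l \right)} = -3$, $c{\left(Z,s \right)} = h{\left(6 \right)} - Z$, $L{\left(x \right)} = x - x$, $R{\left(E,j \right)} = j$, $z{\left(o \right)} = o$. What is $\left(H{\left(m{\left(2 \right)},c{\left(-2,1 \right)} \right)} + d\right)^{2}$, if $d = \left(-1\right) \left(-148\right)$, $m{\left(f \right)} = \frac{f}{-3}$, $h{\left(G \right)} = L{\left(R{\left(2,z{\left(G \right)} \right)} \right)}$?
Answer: $21025$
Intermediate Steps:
$L{\left(x \right)} = 0$
$h{\left(G \right)} = 0$
$m{\left(f \right)} = - \frac{f}{3}$ ($m{\left(f \right)} = f \left(- \frac{1}{3}\right) = - \frac{f}{3}$)
$c{\left(Z,s \right)} = - Z$ ($c{\left(Z,s \right)} = 0 - Z = - Z$)
$d = 148$
$\left(H{\left(m{\left(2 \right)},c{\left(-2,1 \right)} \right)} + d\right)^{2} = \left(-3 + 148\right)^{2} = 145^{2} = 21025$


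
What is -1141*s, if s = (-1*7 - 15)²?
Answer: -552244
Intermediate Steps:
s = 484 (s = (-7 - 15)² = (-22)² = 484)
-1141*s = -1141*484 = -552244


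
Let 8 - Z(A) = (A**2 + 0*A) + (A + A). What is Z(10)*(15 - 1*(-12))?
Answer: -3024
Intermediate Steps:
Z(A) = 8 - A**2 - 2*A (Z(A) = 8 - ((A**2 + 0*A) + (A + A)) = 8 - ((A**2 + 0) + 2*A) = 8 - (A**2 + 2*A) = 8 + (-A**2 - 2*A) = 8 - A**2 - 2*A)
Z(10)*(15 - 1*(-12)) = (8 - 1*10**2 - 2*10)*(15 - 1*(-12)) = (8 - 1*100 - 20)*(15 + 12) = (8 - 100 - 20)*27 = -112*27 = -3024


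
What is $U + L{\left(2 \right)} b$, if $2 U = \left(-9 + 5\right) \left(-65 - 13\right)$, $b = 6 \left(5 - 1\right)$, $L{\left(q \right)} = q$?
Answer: $204$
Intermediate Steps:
$b = 24$ ($b = 6 \cdot 4 = 24$)
$U = 156$ ($U = \frac{\left(-9 + 5\right) \left(-65 - 13\right)}{2} = \frac{\left(-4\right) \left(-78\right)}{2} = \frac{1}{2} \cdot 312 = 156$)
$U + L{\left(2 \right)} b = 156 + 2 \cdot 24 = 156 + 48 = 204$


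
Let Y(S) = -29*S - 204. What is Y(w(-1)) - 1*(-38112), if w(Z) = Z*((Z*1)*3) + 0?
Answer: 37821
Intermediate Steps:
w(Z) = 3*Z**2 (w(Z) = Z*(Z*3) + 0 = Z*(3*Z) + 0 = 3*Z**2 + 0 = 3*Z**2)
Y(S) = -204 - 29*S
Y(w(-1)) - 1*(-38112) = (-204 - 87*(-1)**2) - 1*(-38112) = (-204 - 87) + 38112 = -291 + 38112 = 37821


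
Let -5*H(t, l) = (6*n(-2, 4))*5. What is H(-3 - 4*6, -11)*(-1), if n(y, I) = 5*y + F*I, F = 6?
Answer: 84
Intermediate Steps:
n(y, I) = 5*y + 6*I
H(t, l) = -84 (H(t, l) = -6*(5*(-2) + 6*4)*5/5 = -6*(-10 + 24)*5/5 = -6*14*5/5 = -84*5/5 = -1/5*420 = -84)
H(-3 - 4*6, -11)*(-1) = -84*(-1) = 84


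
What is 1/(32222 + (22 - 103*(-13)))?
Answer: 1/33583 ≈ 2.9777e-5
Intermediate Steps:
1/(32222 + (22 - 103*(-13))) = 1/(32222 + (22 + 1339)) = 1/(32222 + 1361) = 1/33583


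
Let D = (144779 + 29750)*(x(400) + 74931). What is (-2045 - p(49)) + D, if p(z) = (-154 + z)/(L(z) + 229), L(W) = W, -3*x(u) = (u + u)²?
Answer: -20145455881049/834 ≈ -2.4155e+10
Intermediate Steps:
x(u) = -4*u²/3 (x(u) = -(u + u)²/3 = -4*u²/3)
p(z) = (-154 + z)/(229 + z) (p(z) = (-154 + z)/(z + 229) = (-154 + z)/(229 + z))
D = -72465662503/3 (D = (144779 + 29750)*(-4/3*400² + 74931) = 174529*(-4/3*160000 + 74931) = 174529*(-640000/3 + 74931) = 174529*(-415207/3) = -72465662503/3 ≈ -2.4155e+10)
(-2045 - p(49)) + D = (-2045 - (-154 + 49)/(229 + 49)) - 72465662503/3 = (-2045 - (-105)/278) - 72465662503/3 = (-2045 - 1*(-105/278)) - 72465662503/3 = (-2045 + 105/278) - 72465662503/3 = -568405/278 - 72465662503/3 = -20145455881049/834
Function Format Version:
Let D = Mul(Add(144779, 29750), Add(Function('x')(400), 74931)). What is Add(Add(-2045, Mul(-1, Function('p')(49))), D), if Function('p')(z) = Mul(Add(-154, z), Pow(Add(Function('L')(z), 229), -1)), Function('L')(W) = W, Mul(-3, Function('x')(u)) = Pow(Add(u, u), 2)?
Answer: Rational(-20145455881049, 834) ≈ -2.4155e+10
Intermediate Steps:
Function('x')(u) = Mul(Rational(-4, 3), Pow(u, 2)) (Function('x')(u) = Mul(Rational(-1, 3), Pow(Add(u, u), 2)) = Mul(Rational(-1, 3), Pow(Mul(2, u), 2)) = Mul(Rational(-1, 3), Mul(4, Pow(u, 2))) = Mul(Rational(-4, 3), Pow(u, 2)))
Function('p')(z) = Mul(Pow(Add(229, z), -1), Add(-154, z)) (Function('p')(z) = Mul(Add(-154, z), Pow(Add(z, 229), -1)) = Mul(Add(-154, z), Pow(Add(229, z), -1)) = Mul(Pow(Add(229, z), -1), Add(-154, z)))
D = Rational(-72465662503, 3) (D = Mul(Add(144779, 29750), Add(Mul(Rational(-4, 3), Pow(400, 2)), 74931)) = Mul(174529, Add(Mul(Rational(-4, 3), 160000), 74931)) = Mul(174529, Add(Rational(-640000, 3), 74931)) = Mul(174529, Rational(-415207, 3)) = Rational(-72465662503, 3) ≈ -2.4155e+10)
Add(Add(-2045, Mul(-1, Function('p')(49))), D) = Add(Add(-2045, Mul(-1, Mul(Pow(Add(229, 49), -1), Add(-154, 49)))), Rational(-72465662503, 3)) = Add(Add(-2045, Mul(-1, Mul(Pow(278, -1), -105))), Rational(-72465662503, 3)) = Add(Add(-2045, Mul(-1, Mul(Rational(1, 278), -105))), Rational(-72465662503, 3)) = Add(Add(-2045, Mul(-1, Rational(-105, 278))), Rational(-72465662503, 3)) = Add(Add(-2045, Rational(105, 278)), Rational(-72465662503, 3)) = Add(Rational(-568405, 278), Rational(-72465662503, 3)) = Rational(-20145455881049, 834)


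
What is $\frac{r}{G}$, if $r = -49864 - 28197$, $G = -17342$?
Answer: $\frac{78061}{17342} \approx 4.5013$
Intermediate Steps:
$r = -78061$ ($r = -49864 - 28197 = -78061$)
$\frac{r}{G} = - \frac{78061}{-17342} = \left(-78061\right) \left(- \frac{1}{17342}\right) = \frac{78061}{17342}$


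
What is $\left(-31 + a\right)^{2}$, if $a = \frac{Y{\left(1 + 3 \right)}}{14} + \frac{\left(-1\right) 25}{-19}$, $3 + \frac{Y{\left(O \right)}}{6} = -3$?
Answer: $\frac{18404100}{17689} \approx 1040.4$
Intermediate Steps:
$Y{\left(O \right)} = -36$ ($Y{\left(O \right)} = -18 + 6 \left(-3\right) = -18 - 18 = -36$)
$a = - \frac{167}{133}$ ($a = - \frac{36}{14} + \frac{\left(-1\right) 25}{-19} = \left(-36\right) \frac{1}{14} - - \frac{25}{19} = - \frac{18}{7} + \frac{25}{19} = - \frac{167}{133} \approx -1.2556$)
$\left(-31 + a\right)^{2} = \left(-31 - \frac{167}{133}\right)^{2} = \left(- \frac{4290}{133}\right)^{2} = \frac{18404100}{17689}$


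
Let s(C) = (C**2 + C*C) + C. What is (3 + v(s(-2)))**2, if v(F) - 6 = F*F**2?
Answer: 50625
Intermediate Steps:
s(C) = C + 2*C**2 (s(C) = (C**2 + C**2) + C = 2*C**2 + C = C + 2*C**2)
v(F) = 6 + F**3 (v(F) = 6 + F*F**2 = 6 + F**3)
(3 + v(s(-2)))**2 = (3 + (6 + (-2*(1 + 2*(-2)))**3))**2 = (3 + (6 + (-2*(1 - 4))**3))**2 = (3 + (6 + (-2*(-3))**3))**2 = (3 + (6 + 6**3))**2 = (3 + (6 + 216))**2 = (3 + 222)**2 = 225**2 = 50625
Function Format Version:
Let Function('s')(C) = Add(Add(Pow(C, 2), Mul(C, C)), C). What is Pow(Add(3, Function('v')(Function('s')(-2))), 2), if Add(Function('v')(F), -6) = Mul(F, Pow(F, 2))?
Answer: 50625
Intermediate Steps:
Function('s')(C) = Add(C, Mul(2, Pow(C, 2))) (Function('s')(C) = Add(Add(Pow(C, 2), Pow(C, 2)), C) = Add(Mul(2, Pow(C, 2)), C) = Add(C, Mul(2, Pow(C, 2))))
Function('v')(F) = Add(6, Pow(F, 3)) (Function('v')(F) = Add(6, Mul(F, Pow(F, 2))) = Add(6, Pow(F, 3)))
Pow(Add(3, Function('v')(Function('s')(-2))), 2) = Pow(Add(3, Add(6, Pow(Mul(-2, Add(1, Mul(2, -2))), 3))), 2) = Pow(Add(3, Add(6, Pow(Mul(-2, Add(1, -4)), 3))), 2) = Pow(Add(3, Add(6, Pow(Mul(-2, -3), 3))), 2) = Pow(Add(3, Add(6, Pow(6, 3))), 2) = Pow(Add(3, Add(6, 216)), 2) = Pow(Add(3, 222), 2) = Pow(225, 2) = 50625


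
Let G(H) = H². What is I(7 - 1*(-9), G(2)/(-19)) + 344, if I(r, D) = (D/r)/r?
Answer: 418303/1216 ≈ 344.00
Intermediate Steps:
I(r, D) = D/r²
I(7 - 1*(-9), G(2)/(-19)) + 344 = (2²/(-19))/(7 - 1*(-9))² + 344 = (4*(-1/19))/(7 + 9)² + 344 = -4/19/16² + 344 = -4/19*1/256 + 344 = -1/1216 + 344 = 418303/1216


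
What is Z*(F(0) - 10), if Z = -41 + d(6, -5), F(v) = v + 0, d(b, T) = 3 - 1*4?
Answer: 420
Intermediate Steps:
d(b, T) = -1 (d(b, T) = 3 - 4 = -1)
F(v) = v
Z = -42 (Z = -41 - 1 = -42)
Z*(F(0) - 10) = -42*(0 - 10) = -42*(-10) = 420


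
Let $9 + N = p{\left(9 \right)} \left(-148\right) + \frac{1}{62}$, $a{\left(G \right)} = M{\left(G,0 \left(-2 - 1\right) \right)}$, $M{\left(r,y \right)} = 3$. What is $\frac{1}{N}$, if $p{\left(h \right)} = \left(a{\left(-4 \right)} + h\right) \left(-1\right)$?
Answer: $\frac{62}{109555} \approx 0.00056593$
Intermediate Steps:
$a{\left(G \right)} = 3$
$p{\left(h \right)} = -3 - h$ ($p{\left(h \right)} = \left(3 + h\right) \left(-1\right) = -3 - h$)
$N = \frac{109555}{62}$ ($N = -9 + \left(\left(-3 - 9\right) \left(-148\right) + \frac{1}{62}\right) = -9 + \left(\left(-12\right) \left(-148\right) + \frac{1}{62}\right) = -9 + \left(1776 + \frac{1}{62}\right) = -9 + \frac{110113}{62} = \frac{109555}{62} \approx 1767.0$)
$\frac{1}{N} = \frac{1}{\frac{109555}{62}} = \frac{62}{109555}$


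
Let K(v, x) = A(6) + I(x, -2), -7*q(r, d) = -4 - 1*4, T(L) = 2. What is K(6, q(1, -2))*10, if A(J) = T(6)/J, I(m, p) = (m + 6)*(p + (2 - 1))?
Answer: -1430/21 ≈ -68.095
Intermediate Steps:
q(r, d) = 8/7 (q(r, d) = -(-4 - 1*4)/7 = -(-4 - 4)/7 = -⅐*(-8) = 8/7)
I(m, p) = (1 + p)*(6 + m) (I(m, p) = (6 + m)*(p + 1) = (6 + m)*(1 + p) = (1 + p)*(6 + m))
A(J) = 2/J
K(v, x) = -17/3 - x (K(v, x) = 2/6 + (6 + x + 6*(-2) + x*(-2)) = 2*(⅙) + (6 + x - 12 - 2*x) = ⅓ + (-6 - x) = -17/3 - x)
K(6, q(1, -2))*10 = (-17/3 - 1*8/7)*10 = (-17/3 - 8/7)*10 = -143/21*10 = -1430/21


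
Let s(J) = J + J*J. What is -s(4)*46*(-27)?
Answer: 24840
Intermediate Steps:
s(J) = J + J²
-s(4)*46*(-27) = -(4*(1 + 4))*46*(-27) = -(4*5)*46*(-27) = -20*46*(-27) = -920*(-27) = -1*(-24840) = 24840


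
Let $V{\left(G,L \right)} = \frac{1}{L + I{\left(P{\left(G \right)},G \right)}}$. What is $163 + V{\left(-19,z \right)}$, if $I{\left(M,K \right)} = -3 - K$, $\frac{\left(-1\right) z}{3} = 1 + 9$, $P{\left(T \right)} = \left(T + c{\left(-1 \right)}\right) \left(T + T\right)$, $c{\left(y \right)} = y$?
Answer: $\frac{2281}{14} \approx 162.93$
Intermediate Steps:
$P{\left(T \right)} = 2 T \left(-1 + T\right)$ ($P{\left(T \right)} = \left(T - 1\right) \left(T + T\right) = \left(-1 + T\right) 2 T = 2 T \left(-1 + T\right)$)
$z = -30$ ($z = - 3 \left(1 + 9\right) = \left(-3\right) 10 = -30$)
$V{\left(G,L \right)} = \frac{1}{-3 + L - G}$ ($V{\left(G,L \right)} = \frac{1}{L - \left(3 + G\right)} = \frac{1}{-3 + L - G}$)
$163 + V{\left(-19,z \right)} = 163 - \frac{1}{3 - 19 - -30} = 163 - \frac{1}{3 - 19 + 30} = 163 - \frac{1}{14} = \frac{2281}{14}$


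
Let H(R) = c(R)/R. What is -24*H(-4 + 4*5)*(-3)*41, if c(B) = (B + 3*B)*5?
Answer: 59040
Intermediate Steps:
c(B) = 20*B (c(B) = (4*B)*5 = 20*B)
H(R) = 20 (H(R) = (20*R)/R = 20)
-24*H(-4 + 4*5)*(-3)*41 = -480*(-3)*41 = -24*(-60)*41 = 1440*41 = 59040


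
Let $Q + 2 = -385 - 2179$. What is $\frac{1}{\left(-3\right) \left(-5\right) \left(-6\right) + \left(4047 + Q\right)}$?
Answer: $\frac{1}{1391} \approx 0.00071891$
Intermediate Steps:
$Q = -2566$ ($Q = -2 - 2564 = -2566$)
$\frac{1}{\left(-3\right) \left(-5\right) \left(-6\right) + \left(4047 + Q\right)} = \frac{1}{\left(-3\right) \left(-5\right) \left(-6\right) + \left(4047 - 2566\right)} = \frac{1}{15 \left(-6\right) + 1481} = \frac{1}{-90 + 1481} = \frac{1}{1391}$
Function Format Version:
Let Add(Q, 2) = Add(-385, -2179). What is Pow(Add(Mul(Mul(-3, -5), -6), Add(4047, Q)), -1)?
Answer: Rational(1, 1391) ≈ 0.00071891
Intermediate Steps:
Q = -2566 (Q = Add(-2, Add(-385, -2179)) = Add(-2, -2564) = -2566)
Pow(Add(Mul(Mul(-3, -5), -6), Add(4047, Q)), -1) = Pow(Add(Mul(Mul(-3, -5), -6), Add(4047, -2566)), -1) = Pow(Add(Mul(15, -6), 1481), -1) = Pow(Add(-90, 1481), -1) = Pow(1391, -1) = Rational(1, 1391)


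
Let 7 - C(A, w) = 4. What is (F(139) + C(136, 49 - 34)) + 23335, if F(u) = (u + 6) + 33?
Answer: 23516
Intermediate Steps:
C(A, w) = 3 (C(A, w) = 7 - 1*4 = 7 - 4 = 3)
F(u) = 39 + u (F(u) = (6 + u) + 33 = 39 + u)
(F(139) + C(136, 49 - 34)) + 23335 = ((39 + 139) + 3) + 23335 = (178 + 3) + 23335 = 181 + 23335 = 23516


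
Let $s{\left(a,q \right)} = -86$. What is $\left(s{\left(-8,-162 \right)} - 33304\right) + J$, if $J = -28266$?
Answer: $-61656$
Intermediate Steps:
$\left(s{\left(-8,-162 \right)} - 33304\right) + J = \left(-86 - 33304\right) - 28266 = -33390 - 28266 = -61656$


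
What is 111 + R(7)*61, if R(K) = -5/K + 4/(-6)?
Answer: 562/21 ≈ 26.762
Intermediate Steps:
R(K) = -2/3 - 5/K (R(K) = -5/K + 4*(-1/6) = -5/K - 2/3 = -2/3 - 5/K)
111 + R(7)*61 = 111 + (-2/3 - 5/7)*61 = 111 - 29/21*61 = 111 - 1769/21 = 562/21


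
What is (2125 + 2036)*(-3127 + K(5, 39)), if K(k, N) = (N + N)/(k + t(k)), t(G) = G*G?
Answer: -65003142/5 ≈ -1.3001e+7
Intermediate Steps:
t(G) = G²
K(k, N) = 2*N/(k + k²) (K(k, N) = (N + N)/(k + k²) = (2*N)/(k + k²) = 2*N/(k + k²))
(2125 + 2036)*(-3127 + K(5, 39)) = (2125 + 2036)*(-3127 + 2*39/(5*(1 + 5))) = 4161*(-3127 + 2*39*(⅕)/6) = 4161*(-3127 + 2*39*(⅕)*(⅙)) = 4161*(-3127 + 13/5) = 4161*(-15622/5) = -65003142/5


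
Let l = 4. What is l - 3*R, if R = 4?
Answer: -8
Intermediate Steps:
l - 3*R = 4 - 3*4 = 4 - 12 = -8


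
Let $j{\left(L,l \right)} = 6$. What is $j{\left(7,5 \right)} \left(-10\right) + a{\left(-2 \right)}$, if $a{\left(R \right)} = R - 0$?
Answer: $-62$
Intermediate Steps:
$a{\left(R \right)} = R$ ($a{\left(R \right)} = R + 0 = R$)
$j{\left(7,5 \right)} \left(-10\right) + a{\left(-2 \right)} = 6 \left(-10\right) - 2 = -60 - 2 = -62$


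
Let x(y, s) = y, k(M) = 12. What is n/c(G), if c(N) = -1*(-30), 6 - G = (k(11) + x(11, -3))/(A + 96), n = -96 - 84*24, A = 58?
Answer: -352/5 ≈ -70.400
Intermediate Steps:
n = -2112 (n = -96 - 2016 = -2112)
G = 901/154 (G = 6 - (12 + 11)/(58 + 96) = 6 - 23/154 = 901/154 ≈ 5.8506)
c(N) = 30
n/c(G) = -2112/30 = -2112*1/30 = -352/5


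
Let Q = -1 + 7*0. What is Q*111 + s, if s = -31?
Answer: -142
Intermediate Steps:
Q = -1 (Q = -1 + 0 = -1)
Q*111 + s = -1*111 - 31 = -111 - 31 = -142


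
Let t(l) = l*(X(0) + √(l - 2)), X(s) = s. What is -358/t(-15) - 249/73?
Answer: -249/73 - 358*I*√17/255 ≈ -3.411 - 5.7885*I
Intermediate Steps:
t(l) = l*√(-2 + l) (t(l) = l*(0 + √(l - 2)) = l*(0 + √(-2 + l)) = l*√(-2 + l))
-358/t(-15) - 249/73 = -358*(-1/(15*√(-2 - 15))) - 249/73 = -358*I*√17/255 - 249*1/73 = -358*I*√17/255 - 249/73 = -249/73 - 358*I*√17/255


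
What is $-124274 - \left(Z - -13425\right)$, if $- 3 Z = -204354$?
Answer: $-205817$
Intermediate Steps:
$Z = 68118$ ($Z = \left(- \frac{1}{3}\right) \left(-204354\right) = 68118$)
$-124274 - \left(Z - -13425\right) = -124274 - \left(68118 - -13425\right) = -124274 - \left(68118 + 13425\right) = -124274 - 81543 = -205817$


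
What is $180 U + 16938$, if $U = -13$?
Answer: $14598$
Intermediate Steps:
$180 U + 16938 = 180 \left(-13\right) + 16938 = -2340 + 16938 = 14598$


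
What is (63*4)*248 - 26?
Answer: 62470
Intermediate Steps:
(63*4)*248 - 26 = 252*248 - 26 = 62496 - 26 = 62470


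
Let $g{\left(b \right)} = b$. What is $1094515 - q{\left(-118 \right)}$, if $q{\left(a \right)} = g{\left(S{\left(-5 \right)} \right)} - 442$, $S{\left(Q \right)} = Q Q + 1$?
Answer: $1094931$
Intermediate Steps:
$S{\left(Q \right)} = 1 + Q^{2}$ ($S{\left(Q \right)} = Q^{2} + 1 = 1 + Q^{2}$)
$q{\left(a \right)} = -416$ ($q{\left(a \right)} = \left(1 + \left(-5\right)^{2}\right) - 442 = \left(1 + 25\right) - 442 = 26 - 442 = -416$)
$1094515 - q{\left(-118 \right)} = 1094515 - -416 = 1094515 + 416 = 1094931$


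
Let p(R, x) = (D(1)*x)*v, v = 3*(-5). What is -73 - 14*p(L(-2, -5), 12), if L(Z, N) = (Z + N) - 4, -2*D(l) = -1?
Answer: 1187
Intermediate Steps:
v = -15
D(l) = ½ (D(l) = -½*(-1) = ½)
L(Z, N) = -4 + N + Z (L(Z, N) = (N + Z) - 4 = -4 + N + Z)
p(R, x) = -15*x/2 (p(R, x) = (x/2)*(-15) = -15*x/2)
-73 - 14*p(L(-2, -5), 12) = -73 - (-105)*12 = -73 - 14*(-90) = -73 + 1260 = 1187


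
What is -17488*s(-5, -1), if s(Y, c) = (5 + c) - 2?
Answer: -34976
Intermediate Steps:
s(Y, c) = 3 + c
-17488*s(-5, -1) = -17488*(3 - 1) = -17488*2 = -34976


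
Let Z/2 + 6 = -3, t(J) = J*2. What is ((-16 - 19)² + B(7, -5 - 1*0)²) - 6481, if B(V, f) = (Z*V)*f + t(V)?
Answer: 409480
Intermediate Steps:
t(J) = 2*J
Z = -18 (Z = -12 + 2*(-3) = -12 - 6 = -18)
B(V, f) = 2*V - 18*V*f (B(V, f) = (-18*V)*f + 2*V = -18*V*f + 2*V = 2*V - 18*V*f)
((-16 - 19)² + B(7, -5 - 1*0)²) - 6481 = ((-16 - 19)² + (2*7*(1 - 9*(-5 - 1*0)))²) - 6481 = ((-35)² + (2*7*(1 - 9*(-5 + 0)))²) - 6481 = (1225 + (2*7*(1 - 9*(-5)))²) - 6481 = (1225 + (2*7*(1 + 45))²) - 6481 = (1225 + (2*7*46)²) - 6481 = (1225 + 644²) - 6481 = (1225 + 414736) - 6481 = 415961 - 6481 = 409480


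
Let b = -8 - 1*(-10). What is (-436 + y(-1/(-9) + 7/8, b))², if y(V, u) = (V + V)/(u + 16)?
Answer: 79781956849/419904 ≈ 1.9000e+5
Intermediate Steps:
b = 2 (b = -8 + 10 = 2)
y(V, u) = 2*V/(16 + u) (y(V, u) = (2*V)/(16 + u) = 2*V/(16 + u))
(-436 + y(-1/(-9) + 7/8, b))² = (-436 + 2*(-1/(-9) + 7/8)/(16 + 2))² = (-436 + 2*(-1*(-⅑) + 7*(⅛))/18)² = (-436 + 2*(⅑ + 7/8)*(1/18))² = (-436 + 2*(71/72)*(1/18))² = (-436 + 71/648)² = (-282457/648)² = 79781956849/419904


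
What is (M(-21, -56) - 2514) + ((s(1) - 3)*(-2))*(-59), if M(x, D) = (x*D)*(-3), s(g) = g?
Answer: -6278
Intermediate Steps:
M(x, D) = -3*D*x (M(x, D) = (D*x)*(-3) = -3*D*x)
(M(-21, -56) - 2514) + ((s(1) - 3)*(-2))*(-59) = (-3*(-56)*(-21) - 2514) + ((1 - 3)*(-2))*(-59) = (-3528 - 2514) - 2*(-2)*(-59) = -6042 + 4*(-59) = -6042 - 236 = -6278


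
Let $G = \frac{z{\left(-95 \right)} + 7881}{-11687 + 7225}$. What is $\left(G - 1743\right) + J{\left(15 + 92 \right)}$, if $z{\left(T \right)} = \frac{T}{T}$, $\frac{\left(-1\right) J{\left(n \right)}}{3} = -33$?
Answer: $- \frac{3671705}{2231} \approx -1645.8$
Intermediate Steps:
$J{\left(n \right)} = 99$ ($J{\left(n \right)} = \left(-3\right) \left(-33\right) = 99$)
$z{\left(T \right)} = 1$
$G = - \frac{3941}{2231}$ ($G = \frac{1 + 7881}{-11687 + 7225} = \frac{7882}{-4462} = 7882 \left(- \frac{1}{4462}\right) = - \frac{3941}{2231} \approx -1.7665$)
$\left(G - 1743\right) + J{\left(15 + 92 \right)} = \left(- \frac{3941}{2231} - 1743\right) + 99 = - \frac{3892574}{2231} + 99 = - \frac{3671705}{2231}$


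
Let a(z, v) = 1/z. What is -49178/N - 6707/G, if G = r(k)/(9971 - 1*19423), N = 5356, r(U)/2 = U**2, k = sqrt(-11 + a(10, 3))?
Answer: -848855892161/291902 ≈ -2.9080e+6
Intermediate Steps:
k = I*sqrt(1090)/10 (k = sqrt(-11 + 1/10) = sqrt(-109/10) = I*sqrt(1090)/10 ≈ 3.3015*I)
r(U) = 2*U**2
G = 109/47260 (G = (2*(I*sqrt(1090)/10)**2)/(9971 - 1*19423) = (2*(-109/10))/(9971 - 19423) = -109/5/(-9452) = -109/5*(-1/9452) = 109/47260 ≈ 0.0023064)
-49178/N - 6707/G = -49178/5356 - 6707/109/47260 = -49178*1/5356 - 6707*47260/109 = -24589/2678 - 316972820/109 = -848855892161/291902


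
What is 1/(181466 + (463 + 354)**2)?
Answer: 1/848955 ≈ 1.1779e-6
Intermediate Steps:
1/(181466 + (463 + 354)**2) = 1/(181466 + 817**2) = 1/(181466 + 667489) = 1/848955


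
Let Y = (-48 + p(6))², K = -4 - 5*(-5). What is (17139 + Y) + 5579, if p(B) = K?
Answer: 23447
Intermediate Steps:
K = 21 (K = -4 + 25 = 21)
p(B) = 21
Y = 729 (Y = (-48 + 21)² = (-27)² = 729)
(17139 + Y) + 5579 = (17139 + 729) + 5579 = 17868 + 5579 = 23447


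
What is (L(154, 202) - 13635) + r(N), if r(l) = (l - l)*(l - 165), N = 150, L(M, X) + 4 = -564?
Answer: -14203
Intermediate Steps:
L(M, X) = -568 (L(M, X) = -4 - 564 = -568)
r(l) = 0 (r(l) = 0*(-165 + l) = 0)
(L(154, 202) - 13635) + r(N) = (-568 - 13635) + 0 = -14203 + 0 = -14203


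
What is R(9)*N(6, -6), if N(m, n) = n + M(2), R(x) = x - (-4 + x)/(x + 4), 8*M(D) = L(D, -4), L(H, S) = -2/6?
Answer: -2030/39 ≈ -52.051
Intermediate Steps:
L(H, S) = -⅓ (L(H, S) = -2*⅙ = -⅓)
M(D) = -1/24 (M(D) = (⅛)*(-⅓) = -1/24)
R(x) = x - (-4 + x)/(4 + x)
N(m, n) = -1/24 + n (N(m, n) = n - 1/24 = -1/24 + n)
R(9)*N(6, -6) = ((4 + 9² + 3*9)/(4 + 9))*(-1/24 - 6) = ((4 + 81 + 27)/13)*(-145/24) = ((1/13)*112)*(-145/24) = (112/13)*(-145/24) = -2030/39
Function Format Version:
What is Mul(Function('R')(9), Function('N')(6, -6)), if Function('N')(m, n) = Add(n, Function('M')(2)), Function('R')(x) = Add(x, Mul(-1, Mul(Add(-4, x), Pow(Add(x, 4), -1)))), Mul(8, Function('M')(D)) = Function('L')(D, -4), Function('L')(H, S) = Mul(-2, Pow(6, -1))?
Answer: Rational(-2030, 39) ≈ -52.051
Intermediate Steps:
Function('L')(H, S) = Rational(-1, 3) (Function('L')(H, S) = Mul(-2, Rational(1, 6)) = Rational(-1, 3))
Function('M')(D) = Rational(-1, 24) (Function('M')(D) = Mul(Rational(1, 8), Rational(-1, 3)) = Rational(-1, 24))
Function('R')(x) = Add(x, Mul(-1, Pow(Add(4, x), -1), Add(-4, x))) (Function('R')(x) = Add(x, Mul(-1, Mul(Add(-4, x), Pow(Add(4, x), -1)))) = Add(x, Mul(-1, Mul(Pow(Add(4, x), -1), Add(-4, x)))) = Add(x, Mul(-1, Pow(Add(4, x), -1), Add(-4, x))))
Function('N')(m, n) = Add(Rational(-1, 24), n) (Function('N')(m, n) = Add(n, Rational(-1, 24)) = Add(Rational(-1, 24), n))
Mul(Function('R')(9), Function('N')(6, -6)) = Mul(Mul(Pow(Add(4, 9), -1), Add(4, Pow(9, 2), Mul(3, 9))), Add(Rational(-1, 24), -6)) = Mul(Mul(Pow(13, -1), Add(4, 81, 27)), Rational(-145, 24)) = Mul(Mul(Rational(1, 13), 112), Rational(-145, 24)) = Mul(Rational(112, 13), Rational(-145, 24)) = Rational(-2030, 39)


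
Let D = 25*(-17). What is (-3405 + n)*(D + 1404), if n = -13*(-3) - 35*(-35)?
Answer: -2096039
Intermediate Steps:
D = -425
n = 1264 (n = 39 + 1225 = 1264)
(-3405 + n)*(D + 1404) = (-3405 + 1264)*(-425 + 1404) = -2141*979 = -2096039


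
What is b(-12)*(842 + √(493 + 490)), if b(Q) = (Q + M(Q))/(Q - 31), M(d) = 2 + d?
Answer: 18524/43 + 22*√983/43 ≈ 446.83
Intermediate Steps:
b(Q) = (2 + 2*Q)/(-31 + Q) (b(Q) = (Q + (2 + Q))/(Q - 31) = (2 + 2*Q)/(-31 + Q))
b(-12)*(842 + √(493 + 490)) = (2*(1 - 12)/(-31 - 12))*(842 + √(493 + 490)) = (2*(-11)/(-43))*(842 + √983) = (2*(-1/43)*(-11))*(842 + √983) = 22*(842 + √983)/43 = 18524/43 + 22*√983/43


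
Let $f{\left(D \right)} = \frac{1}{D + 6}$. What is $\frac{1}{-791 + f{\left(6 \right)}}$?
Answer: $- \frac{12}{9491} \approx -0.0012644$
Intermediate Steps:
$f{\left(D \right)} = \frac{1}{6 + D}$
$\frac{1}{-791 + f{\left(6 \right)}} = \frac{1}{-791 + \frac{1}{6 + 6}} = \frac{1}{-791 + \frac{1}{12}} = \frac{1}{- \frac{9491}{12}} = - \frac{12}{9491}$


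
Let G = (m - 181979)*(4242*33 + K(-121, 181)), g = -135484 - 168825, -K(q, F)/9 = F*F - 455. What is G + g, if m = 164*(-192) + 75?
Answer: 32172380747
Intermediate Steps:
K(q, F) = 4095 - 9*F² (K(q, F) = -9*(F*F - 455) = -9*(F² - 455) = -9*(-455 + F²) = 4095 - 9*F²)
m = -31413 (m = -31488 + 75 = -31413)
g = -304309
G = 32172685056 (G = (-31413 - 181979)*(4242*33 + (4095 - 9*181²)) = -213392*(139986 + (4095 - 9*32761)) = -213392*(139986 + (4095 - 294849)) = -213392*(139986 - 290754) = -213392*(-150768) = 32172685056)
G + g = 32172685056 - 304309 = 32172380747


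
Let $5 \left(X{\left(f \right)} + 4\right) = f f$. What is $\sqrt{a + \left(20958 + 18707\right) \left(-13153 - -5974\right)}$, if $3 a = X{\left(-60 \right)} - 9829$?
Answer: $\frac{i \sqrt{2562822654}}{3} \approx 16875.0 i$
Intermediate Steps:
$X{\left(f \right)} = -4 + \frac{f^{2}}{5}$ ($X{\left(f \right)} = -4 + \frac{f f}{5} = -4 + \frac{f^{2}}{5}$)
$a = - \frac{9113}{3}$ ($a = \frac{\left(-4 + \frac{\left(-60\right)^{2}}{5}\right) - 9829}{3} = \frac{\left(-4 + \frac{1}{5} \cdot 3600\right) - 9829}{3} = \frac{\left(-4 + 720\right) - 9829}{3} = \frac{716 - 9829}{3} = \frac{1}{3} \left(-9113\right) = - \frac{9113}{3} \approx -3037.7$)
$\sqrt{a + \left(20958 + 18707\right) \left(-13153 - -5974\right)} = \sqrt{- \frac{9113}{3} + \left(20958 + 18707\right) \left(-13153 - -5974\right)} = \sqrt{- \frac{9113}{3} + 39665 \left(-13153 + 5974\right)} = \sqrt{- \frac{9113}{3} + 39665 \left(-7179\right)} = \sqrt{- \frac{9113}{3} - 284755035} = \sqrt{- \frac{854274218}{3}} = \frac{i \sqrt{2562822654}}{3}$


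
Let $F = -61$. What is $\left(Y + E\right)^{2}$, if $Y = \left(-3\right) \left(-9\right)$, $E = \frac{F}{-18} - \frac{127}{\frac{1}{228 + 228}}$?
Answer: $\frac{1085491013161}{324} \approx 3.3503 \cdot 10^{9}$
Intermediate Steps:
$E = - \frac{1042355}{18}$ ($E = - \frac{61}{-18} - \frac{127}{\frac{1}{228 + 228}} = \left(-61\right) \left(- \frac{1}{18}\right) - \frac{127}{\frac{1}{456}} = \frac{61}{18} - 127 \frac{1}{\frac{1}{456}} = \frac{61}{18} - 57912 = - \frac{1042355}{18} \approx -57909.0$)
$Y = 27$
$\left(Y + E\right)^{2} = \left(27 - \frac{1042355}{18}\right)^{2} = \left(- \frac{1041869}{18}\right)^{2} = \frac{1085491013161}{324}$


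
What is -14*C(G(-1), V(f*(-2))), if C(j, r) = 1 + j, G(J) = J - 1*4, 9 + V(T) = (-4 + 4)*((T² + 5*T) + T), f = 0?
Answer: 56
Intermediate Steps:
V(T) = -9 (V(T) = -9 + (-4 + 4)*((T² + 5*T) + T) = -9 + 0*(T² + 6*T) = -9 + 0 = -9)
G(J) = -4 + J (G(J) = J - 4 = -4 + J)
-14*C(G(-1), V(f*(-2))) = -14*(1 + (-4 - 1)) = -14*(1 - 5) = -14*(-4) = 56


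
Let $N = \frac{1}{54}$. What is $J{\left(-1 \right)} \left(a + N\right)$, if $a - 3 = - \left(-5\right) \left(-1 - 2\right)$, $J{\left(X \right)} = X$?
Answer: $\frac{647}{54} \approx 11.981$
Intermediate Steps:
$N = \frac{1}{54} \approx 0.018519$
$a = -12$ ($a = 3 - - 5 \left(-1 - 2\right) = 3 - \left(-5\right) \left(-3\right) = 3 - 15 = -12$)
$J{\left(-1 \right)} \left(a + N\right) = - (-12 + \frac{1}{54}) = \left(-1\right) \left(- \frac{647}{54}\right) = \frac{647}{54}$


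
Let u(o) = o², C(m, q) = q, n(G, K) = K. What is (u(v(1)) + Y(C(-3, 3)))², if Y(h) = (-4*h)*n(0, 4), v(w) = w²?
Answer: 2209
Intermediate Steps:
Y(h) = -16*h (Y(h) = -4*h*4 = -16*h)
(u(v(1)) + Y(C(-3, 3)))² = ((1²)² - 16*3)² = (1² - 48)² = (1 - 48)² = (-47)² = 2209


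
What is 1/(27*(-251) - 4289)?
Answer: -1/11066 ≈ -9.0367e-5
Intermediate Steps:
1/(27*(-251) - 4289) = 1/(-6777 - 4289) = 1/(-11066) = -1/11066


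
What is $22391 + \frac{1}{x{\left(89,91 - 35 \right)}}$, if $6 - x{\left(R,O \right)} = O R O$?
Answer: $\frac{6249283317}{279098} \approx 22391.0$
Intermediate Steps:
$x{\left(R,O \right)} = 6 - R O^{2}$ ($x{\left(R,O \right)} = 6 - O R O = 6 - R O^{2}$)
$22391 + \frac{1}{x{\left(89,91 - 35 \right)}} = 22391 + \frac{1}{6 - 89 \left(91 - 35\right)^{2}} = 22391 + \frac{1}{6 - 89 \cdot 56^{2}} = 22391 + \frac{1}{6 - 89 \cdot 3136} = 22391 + \frac{1}{6 - 279104} = 22391 + \frac{1}{-279098} = 22391 - \frac{1}{279098} = \frac{6249283317}{279098}$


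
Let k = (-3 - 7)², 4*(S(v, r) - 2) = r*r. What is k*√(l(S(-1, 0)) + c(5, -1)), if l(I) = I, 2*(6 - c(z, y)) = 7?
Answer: 150*√2 ≈ 212.13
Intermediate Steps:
c(z, y) = 5/2 (c(z, y) = 6 - ½*7 = 6 - 7/2 = 5/2)
S(v, r) = 2 + r²/4 (S(v, r) = 2 + (r*r)/4 = 2 + r²/4)
k = 100 (k = (-10)² = 100)
k*√(l(S(-1, 0)) + c(5, -1)) = 100*√((2 + (¼)*0²) + 5/2) = 100*√((2 + (¼)*0) + 5/2) = 100*√((2 + 0) + 5/2) = 100*√(2 + 5/2) = 100*√(9/2) = 100*(3*√2/2) = 150*√2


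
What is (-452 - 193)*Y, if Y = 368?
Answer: -237360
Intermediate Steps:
(-452 - 193)*Y = (-452 - 193)*368 = -645*368 = -237360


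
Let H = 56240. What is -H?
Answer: -56240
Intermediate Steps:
-H = -1*56240 = -56240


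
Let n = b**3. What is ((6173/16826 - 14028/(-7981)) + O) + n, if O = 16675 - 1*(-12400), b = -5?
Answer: 3887931760541/134288306 ≈ 28952.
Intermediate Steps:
O = 29075 (O = 16675 + 12400 = 29075)
n = -125 (n = (-5)**3 = -125)
((6173/16826 - 14028/(-7981)) + O) + n = ((6173/16826 - 14028/(-7981)) + 29075) - 125 = ((6173*(1/16826) - 14028*(-1/7981)) + 29075) - 125 = ((6173/16826 + 14028/7981) + 29075) - 125 = (285301841/134288306 + 29075) - 125 = 3904717798791/134288306 - 125 = 3887931760541/134288306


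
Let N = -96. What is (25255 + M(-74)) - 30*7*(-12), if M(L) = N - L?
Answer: 27753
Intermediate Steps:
M(L) = -96 - L
(25255 + M(-74)) - 30*7*(-12) = (25255 + (-96 - 1*(-74))) - 30*7*(-12) = (25255 + (-96 + 74)) - 210*(-12) = (25255 - 22) + 2520 = 25233 + 2520 = 27753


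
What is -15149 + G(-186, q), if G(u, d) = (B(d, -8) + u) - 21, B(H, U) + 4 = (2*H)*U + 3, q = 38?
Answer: -15965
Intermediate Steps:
B(H, U) = -1 + 2*H*U (B(H, U) = -4 + ((2*H)*U + 3) = -4 + (2*H*U + 3) = -4 + (3 + 2*H*U) = -1 + 2*H*U)
G(u, d) = -22 + u - 16*d (G(u, d) = ((-1 + 2*d*(-8)) + u) - 21 = ((-1 - 16*d) + u) - 21 = (-1 + u - 16*d) - 21 = -22 + u - 16*d)
-15149 + G(-186, q) = -15149 + (-22 - 186 - 16*38) = -15149 + (-22 - 186 - 608) = -15149 - 816 = -15965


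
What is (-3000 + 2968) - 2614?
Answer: -2646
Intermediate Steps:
(-3000 + 2968) - 2614 = -32 - 2614 = -2646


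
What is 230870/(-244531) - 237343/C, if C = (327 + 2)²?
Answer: -11861045829/3781182853 ≈ -3.1369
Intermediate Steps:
C = 108241 (C = 329² = 108241)
230870/(-244531) - 237343/C = 230870/(-244531) - 237343/108241 = 230870*(-1/244531) - 237343*1/108241 = -230870/244531 - 237343/108241 = -11861045829/3781182853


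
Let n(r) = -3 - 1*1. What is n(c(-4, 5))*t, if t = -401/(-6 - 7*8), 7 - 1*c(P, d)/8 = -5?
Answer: -802/31 ≈ -25.871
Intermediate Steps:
c(P, d) = 96 (c(P, d) = 56 - 8*(-5) = 56 + 40 = 96)
n(r) = -4 (n(r) = -3 - 1 = -4)
t = 401/62 (t = -401/(-6 - 56) = -401/(-62) = -401*(-1/62) = 401/62 ≈ 6.4677)
n(c(-4, 5))*t = -4*401/62 = -802/31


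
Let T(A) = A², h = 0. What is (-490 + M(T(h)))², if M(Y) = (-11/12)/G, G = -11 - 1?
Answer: 4977161401/20736 ≈ 2.4003e+5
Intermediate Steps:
G = -12
M(Y) = 11/144 (M(Y) = -11/12/(-12) = -11*1/12*(-1/12) = -11/12*(-1/12) = 11/144)
(-490 + M(T(h)))² = (-490 + 11/144)² = (-70549/144)² = 4977161401/20736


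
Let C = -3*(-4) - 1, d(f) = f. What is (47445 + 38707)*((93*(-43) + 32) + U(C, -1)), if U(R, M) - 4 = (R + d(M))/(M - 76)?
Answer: -2390020952/7 ≈ -3.4143e+8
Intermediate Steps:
C = 11 (C = 12 - 1 = 11)
U(R, M) = 4 + (M + R)/(-76 + M) (U(R, M) = 4 + (R + M)/(M - 76) = 4 + (M + R)/(-76 + M))
(47445 + 38707)*((93*(-43) + 32) + U(C, -1)) = (47445 + 38707)*((93*(-43) + 32) + (-304 + 11 + 5*(-1))/(-76 - 1)) = 86152*((-3999 + 32) + (-304 + 11 - 5)/(-77)) = 86152*(-3967 - 1/77*(-298)) = 86152*(-3967 + 298/77) = 86152*(-305161/77) = -2390020952/7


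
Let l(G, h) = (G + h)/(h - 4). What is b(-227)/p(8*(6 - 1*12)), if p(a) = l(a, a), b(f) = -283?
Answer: -3679/24 ≈ -153.29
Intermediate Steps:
l(G, h) = (G + h)/(-4 + h)
p(a) = 2*a/(-4 + a) (p(a) = (a + a)/(-4 + a) = (2*a)/(-4 + a) = 2*a/(-4 + a))
b(-227)/p(8*(6 - 1*12)) = -283*(-4 + 8*(6 - 1*12))/(16*(6 - 1*12)) = -283*(-4 + 8*(6 - 12))/(16*(6 - 12)) = -283/(2*(8*(-6))/(-4 + 8*(-6))) = -283/(2*(-48)/(-4 - 48)) = -283/(2*(-48)/(-52)) = -283/(2*(-48)*(-1/52)) = -283/24/13 = -283*13/24 = -3679/24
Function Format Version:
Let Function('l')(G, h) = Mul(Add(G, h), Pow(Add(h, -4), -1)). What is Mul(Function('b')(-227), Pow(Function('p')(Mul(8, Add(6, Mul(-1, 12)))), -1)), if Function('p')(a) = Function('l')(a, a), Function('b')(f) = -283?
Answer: Rational(-3679, 24) ≈ -153.29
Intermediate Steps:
Function('l')(G, h) = Mul(Pow(Add(-4, h), -1), Add(G, h)) (Function('l')(G, h) = Mul(Add(G, h), Pow(Add(-4, h), -1)) = Mul(Pow(Add(-4, h), -1), Add(G, h)))
Function('p')(a) = Mul(2, a, Pow(Add(-4, a), -1)) (Function('p')(a) = Mul(Pow(Add(-4, a), -1), Add(a, a)) = Mul(Pow(Add(-4, a), -1), Mul(2, a)) = Mul(2, a, Pow(Add(-4, a), -1)))
Mul(Function('b')(-227), Pow(Function('p')(Mul(8, Add(6, Mul(-1, 12)))), -1)) = Mul(-283, Pow(Mul(2, Mul(8, Add(6, Mul(-1, 12))), Pow(Add(-4, Mul(8, Add(6, Mul(-1, 12)))), -1)), -1)) = Mul(-283, Pow(Mul(2, Mul(8, Add(6, -12)), Pow(Add(-4, Mul(8, Add(6, -12))), -1)), -1)) = Mul(-283, Pow(Mul(2, Mul(8, -6), Pow(Add(-4, Mul(8, -6)), -1)), -1)) = Mul(-283, Pow(Mul(2, -48, Pow(Add(-4, -48), -1)), -1)) = Mul(-283, Pow(Mul(2, -48, Pow(-52, -1)), -1)) = Mul(-283, Pow(Mul(2, -48, Rational(-1, 52)), -1)) = Mul(-283, Pow(Rational(24, 13), -1)) = Mul(-283, Rational(13, 24)) = Rational(-3679, 24)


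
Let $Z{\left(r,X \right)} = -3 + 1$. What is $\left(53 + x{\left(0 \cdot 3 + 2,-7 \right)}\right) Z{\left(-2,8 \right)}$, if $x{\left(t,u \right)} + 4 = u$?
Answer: $-84$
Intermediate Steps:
$x{\left(t,u \right)} = -4 + u$
$Z{\left(r,X \right)} = -2$
$\left(53 + x{\left(0 \cdot 3 + 2,-7 \right)}\right) Z{\left(-2,8 \right)} = \left(53 - 11\right) \left(-2\right) = 42 \left(-2\right) = -84$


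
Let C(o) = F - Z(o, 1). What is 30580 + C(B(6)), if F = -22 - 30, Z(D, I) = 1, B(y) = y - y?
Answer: 30527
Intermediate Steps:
B(y) = 0
F = -52
C(o) = -53 (C(o) = -52 - 1*1 = -52 - 1 = -53)
30580 + C(B(6)) = 30580 - 53 = 30527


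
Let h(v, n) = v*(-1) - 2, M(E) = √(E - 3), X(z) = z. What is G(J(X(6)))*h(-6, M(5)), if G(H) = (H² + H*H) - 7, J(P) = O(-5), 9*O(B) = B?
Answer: -2068/81 ≈ -25.531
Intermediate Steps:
O(B) = B/9
M(E) = √(-3 + E)
h(v, n) = -2 - v (h(v, n) = -v - 2 = -2 - v)
J(P) = -5/9 (J(P) = (⅑)*(-5) = -5/9)
G(H) = -7 + 2*H² (G(H) = (H² + H²) - 7 = 2*H² - 7 = -7 + 2*H²)
G(J(X(6)))*h(-6, M(5)) = (-7 + 2*(-5/9)²)*(-2 - 1*(-6)) = (-7 + 2*(25/81))*(-2 + 6) = (-7 + 50/81)*4 = -517/81*4 = -2068/81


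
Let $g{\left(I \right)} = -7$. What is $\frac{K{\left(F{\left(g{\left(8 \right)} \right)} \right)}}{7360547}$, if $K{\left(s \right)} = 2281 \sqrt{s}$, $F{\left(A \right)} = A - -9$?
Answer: $\frac{2281 \sqrt{2}}{7360547} \approx 0.00043826$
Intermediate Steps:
$F{\left(A \right)} = 9 + A$ ($F{\left(A \right)} = A + 9 = 9 + A$)
$\frac{K{\left(F{\left(g{\left(8 \right)} \right)} \right)}}{7360547} = \frac{2281 \sqrt{9 - 7}}{7360547} = 2281 \sqrt{2} \cdot \frac{1}{7360547} = \frac{2281 \sqrt{2}}{7360547}$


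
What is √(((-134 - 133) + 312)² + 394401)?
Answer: √396426 ≈ 629.62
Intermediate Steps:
√(((-134 - 133) + 312)² + 394401) = √((-267 + 312)² + 394401) = √(45² + 394401) = √(2025 + 394401) = √396426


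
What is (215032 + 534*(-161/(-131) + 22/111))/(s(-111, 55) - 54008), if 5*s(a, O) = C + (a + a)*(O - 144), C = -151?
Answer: -5229770690/1213848751 ≈ -4.3084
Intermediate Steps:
s(a, O) = -151/5 + 2*a*(-144 + O)/5 (s(a, O) = (-151 + (a + a)*(O - 144))/5 = (-151 + (2*a)*(-144 + O))/5 = (-151 + 2*a*(-144 + O))/5 = -151/5 + 2*a*(-144 + O)/5)
(215032 + 534*(-161/(-131) + 22/111))/(s(-111, 55) - 54008) = (215032 + 534*(-161/(-131) + 22/111))/((-151/5 - 288/5*(-111) + (2/5)*55*(-111)) - 54008) = (215032 + 534*(-161*(-1/131) + 22*(1/111)))/((-151/5 + 31968/5 - 2442) - 54008) = (215032 + 534*(161/131 + 22/111))/(19607/5 - 54008) = (215032 + 534*(20753/14541))/(-250433/5) = (215032 + 3694034/4847)*(-5/250433) = (1045954138/4847)*(-5/250433) = -5229770690/1213848751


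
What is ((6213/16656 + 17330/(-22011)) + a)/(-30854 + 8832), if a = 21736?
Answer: -2656198813613/2691200095584 ≈ -0.98699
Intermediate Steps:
((6213/16656 + 17330/(-22011)) + a)/(-30854 + 8832) = ((6213/16656 + 17330/(-22011)) + 21736)/(-30854 + 8832) = ((6213*(1/16656) + 17330*(-1/22011)) + 21736)/(-22022) = ((2071/5552 - 17330/22011) + 21736)*(-1/22022) = (-50631379/122205072 + 21736)*(-1/22022) = (2656198813613/122205072)*(-1/22022) = -2656198813613/2691200095584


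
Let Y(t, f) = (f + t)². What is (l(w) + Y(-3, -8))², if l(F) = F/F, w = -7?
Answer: 14884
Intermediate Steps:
l(F) = 1
(l(w) + Y(-3, -8))² = (1 + (-8 - 3)²)² = (1 + (-11)²)² = (1 + 121)² = 122² = 14884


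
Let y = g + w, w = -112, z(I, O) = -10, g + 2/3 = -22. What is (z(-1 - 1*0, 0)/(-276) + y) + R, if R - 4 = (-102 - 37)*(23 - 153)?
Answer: 825211/46 ≈ 17939.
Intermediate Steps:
g = -68/3 (g = -⅔ - 22 = -68/3 ≈ -22.667)
R = 18074 (R = 4 + (-102 - 37)*(23 - 153) = 4 - 139*(-130) = 4 + 18070 = 18074)
y = -404/3 (y = -68/3 - 112 = -404/3 ≈ -134.67)
(z(-1 - 1*0, 0)/(-276) + y) + R = (-10/(-276) - 404/3) + 18074 = (-10*(-1/276) - 404/3) + 18074 = (5/138 - 404/3) + 18074 = -6193/46 + 18074 = 825211/46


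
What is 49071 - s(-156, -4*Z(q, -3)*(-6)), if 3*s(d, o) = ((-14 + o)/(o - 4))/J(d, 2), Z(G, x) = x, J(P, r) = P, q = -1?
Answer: 872678707/17784 ≈ 49071.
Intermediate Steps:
s(d, o) = (-14 + o)/(3*d*(-4 + o)) (s(d, o) = (((-14 + o)/(o - 4))/d)/3 = (((-14 + o)/(-4 + o))/d)/3 = ((-14 + o)/(d*(-4 + o)))/3 = (-14 + o)/(3*d*(-4 + o)))
49071 - s(-156, -4*Z(q, -3)*(-6)) = 49071 - (-14 - 4*(-3)*(-6))/(3*(-156)*(-4 - 4*(-3)*(-6))) = 49071 - (-1)*(-14 + 12*(-6))/(3*156*(-4 + 12*(-6))) = 49071 - (-1)*(-14 - 72)/(3*156*(-4 - 72)) = 49071 - (-1)*(-86)/(3*156*(-76)) = 49071 - (-1)*(-1)*(-86)/(3*156*76) = 49071 - 1*(-43/17784) = 49071 + 43/17784 = 872678707/17784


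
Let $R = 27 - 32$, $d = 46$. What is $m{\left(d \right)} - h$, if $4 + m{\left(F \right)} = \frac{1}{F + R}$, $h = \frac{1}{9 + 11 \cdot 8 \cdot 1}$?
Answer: $- \frac{15852}{3977} \approx -3.9859$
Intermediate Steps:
$h = \frac{1}{97}$ ($h = \frac{1}{9 + 88 \cdot 1} = \frac{1}{9 + 88} = \frac{1}{97} \approx 0.010309$)
$R = -5$ ($R = 27 - 32 = -5$)
$m{\left(F \right)} = -4 + \frac{1}{-5 + F}$ ($m{\left(F \right)} = -4 + \frac{1}{F - 5} = -4 + \frac{1}{-5 + F}$)
$m{\left(d \right)} - h = \frac{21 - 184}{-5 + 46} - \frac{1}{97} = \frac{21 - 184}{41} - \frac{1}{97} = \frac{1}{41} \left(-163\right) - \frac{1}{97} = - \frac{163}{41} - \frac{1}{97} = - \frac{15852}{3977}$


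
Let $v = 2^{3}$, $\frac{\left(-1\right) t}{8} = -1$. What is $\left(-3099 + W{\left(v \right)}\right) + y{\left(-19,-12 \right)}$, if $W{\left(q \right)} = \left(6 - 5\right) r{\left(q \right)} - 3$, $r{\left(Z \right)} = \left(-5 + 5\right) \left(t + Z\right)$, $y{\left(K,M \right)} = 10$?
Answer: $-3092$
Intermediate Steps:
$t = 8$ ($t = \left(-8\right) \left(-1\right) = 8$)
$r{\left(Z \right)} = 0$ ($r{\left(Z \right)} = \left(-5 + 5\right) \left(8 + Z\right) = 0 \left(8 + Z\right) = 0$)
$v = 8$
$W{\left(q \right)} = -3$ ($W{\left(q \right)} = \left(6 - 5\right) 0 - 3 = 1 \cdot 0 - 3 = 0 - 3 = -3$)
$\left(-3099 + W{\left(v \right)}\right) + y{\left(-19,-12 \right)} = \left(-3099 - 3\right) + 10 = -3102 + 10 = -3092$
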